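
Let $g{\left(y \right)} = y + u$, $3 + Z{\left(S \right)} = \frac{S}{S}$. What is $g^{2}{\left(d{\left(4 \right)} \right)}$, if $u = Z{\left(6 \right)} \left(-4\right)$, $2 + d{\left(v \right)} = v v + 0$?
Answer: $484$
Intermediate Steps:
$Z{\left(S \right)} = -2$ ($Z{\left(S \right)} = -3 + \frac{S}{S} = -3 + 1 = -2$)
$d{\left(v \right)} = -2 + v^{2}$ ($d{\left(v \right)} = -2 + \left(v v + 0\right) = -2 + \left(v^{2} + 0\right) = -2 + v^{2}$)
$u = 8$ ($u = \left(-2\right) \left(-4\right) = 8$)
$g{\left(y \right)} = 8 + y$ ($g{\left(y \right)} = y + 8 = 8 + y$)
$g^{2}{\left(d{\left(4 \right)} \right)} = \left(8 - \left(2 - 4^{2}\right)\right)^{2} = \left(8 + \left(-2 + 16\right)\right)^{2} = \left(8 + 14\right)^{2} = 22^{2} = 484$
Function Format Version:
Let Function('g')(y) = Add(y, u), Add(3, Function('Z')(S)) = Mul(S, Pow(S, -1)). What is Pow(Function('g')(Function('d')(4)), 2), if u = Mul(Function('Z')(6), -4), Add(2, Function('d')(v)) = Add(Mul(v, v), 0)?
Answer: 484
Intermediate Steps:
Function('Z')(S) = -2 (Function('Z')(S) = Add(-3, Mul(S, Pow(S, -1))) = Add(-3, 1) = -2)
Function('d')(v) = Add(-2, Pow(v, 2)) (Function('d')(v) = Add(-2, Add(Mul(v, v), 0)) = Add(-2, Add(Pow(v, 2), 0)) = Add(-2, Pow(v, 2)))
u = 8 (u = Mul(-2, -4) = 8)
Function('g')(y) = Add(8, y) (Function('g')(y) = Add(y, 8) = Add(8, y))
Pow(Function('g')(Function('d')(4)), 2) = Pow(Add(8, Add(-2, Pow(4, 2))), 2) = Pow(Add(8, Add(-2, 16)), 2) = Pow(Add(8, 14), 2) = Pow(22, 2) = 484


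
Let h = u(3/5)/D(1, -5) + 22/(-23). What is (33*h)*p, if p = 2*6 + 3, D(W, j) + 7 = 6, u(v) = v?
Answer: -17721/23 ≈ -770.48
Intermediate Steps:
D(W, j) = -1 (D(W, j) = -7 + 6 = -1)
p = 15 (p = 12 + 3 = 15)
h = -179/115 (h = (3/5)/(-1) + 22/(-23) = (3*(1/5))*(-1) + 22*(-1/23) = (3/5)*(-1) - 22/23 = -3/5 - 22/23 = -179/115 ≈ -1.5565)
(33*h)*p = (33*(-179/115))*15 = -5907/115*15 = -17721/23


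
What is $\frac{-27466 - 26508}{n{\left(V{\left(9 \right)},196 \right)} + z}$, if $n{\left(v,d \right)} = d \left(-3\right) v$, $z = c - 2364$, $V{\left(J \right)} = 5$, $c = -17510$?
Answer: $\frac{26987}{11407} \approx 2.3658$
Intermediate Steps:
$z = -19874$ ($z = -17510 - 2364 = -19874$)
$n{\left(v,d \right)} = - 3 d v$
$\frac{-27466 - 26508}{n{\left(V{\left(9 \right)},196 \right)} + z} = \frac{-27466 - 26508}{\left(-3\right) 196 \cdot 5 - 19874} = - \frac{53974}{-2940 - 19874} = - \frac{53974}{-22814} = \left(-53974\right) \left(- \frac{1}{22814}\right) = \frac{26987}{11407}$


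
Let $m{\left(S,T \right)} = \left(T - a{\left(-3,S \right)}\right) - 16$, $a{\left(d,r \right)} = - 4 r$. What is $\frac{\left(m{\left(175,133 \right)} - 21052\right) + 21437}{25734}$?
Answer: $\frac{601}{12867} \approx 0.046709$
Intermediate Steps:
$m{\left(S,T \right)} = -16 + T + 4 S$ ($m{\left(S,T \right)} = \left(T - - 4 S\right) - 16 = \left(T + 4 S\right) - 16 = -16 + T + 4 S$)
$\frac{\left(m{\left(175,133 \right)} - 21052\right) + 21437}{25734} = \frac{\left(\left(-16 + 133 + 4 \cdot 175\right) - 21052\right) + 21437}{25734} = \left(\left(\left(-16 + 133 + 700\right) - 21052\right) + 21437\right) \frac{1}{25734} = \left(\left(817 - 21052\right) + 21437\right) \frac{1}{25734} = \left(-20235 + 21437\right) \frac{1}{25734} = 1202 \cdot \frac{1}{25734} = \frac{601}{12867}$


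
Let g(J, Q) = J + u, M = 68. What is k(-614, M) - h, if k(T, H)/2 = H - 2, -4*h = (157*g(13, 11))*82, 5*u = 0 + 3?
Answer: 219518/5 ≈ 43904.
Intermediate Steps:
u = ⅗ (u = (0 + 3)/5 = (⅕)*3 = ⅗ ≈ 0.60000)
g(J, Q) = ⅗ + J (g(J, Q) = J + ⅗ = ⅗ + J)
h = -218858/5 (h = -157*(⅗ + 13)*82/4 = -157*(68/5)*82/4 = -2669*82/5 = -¼*875432/5 = -218858/5 ≈ -43772.)
k(T, H) = -4 + 2*H (k(T, H) = 2*(H - 2) = 2*(-2 + H) = -4 + 2*H)
k(-614, M) - h = (-4 + 2*68) - 1*(-218858/5) = (-4 + 136) + 218858/5 = 132 + 218858/5 = 219518/5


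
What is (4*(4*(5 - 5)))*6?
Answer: 0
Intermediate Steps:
(4*(4*(5 - 5)))*6 = (4*(4*0))*6 = (4*0)*6 = 0*6 = 0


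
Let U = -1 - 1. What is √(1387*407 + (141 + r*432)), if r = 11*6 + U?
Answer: √592298 ≈ 769.61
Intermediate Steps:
U = -2
r = 64 (r = 11*6 - 2 = 66 - 2 = 64)
√(1387*407 + (141 + r*432)) = √(1387*407 + (141 + 64*432)) = √(564509 + (141 + 27648)) = √(564509 + 27789) = √592298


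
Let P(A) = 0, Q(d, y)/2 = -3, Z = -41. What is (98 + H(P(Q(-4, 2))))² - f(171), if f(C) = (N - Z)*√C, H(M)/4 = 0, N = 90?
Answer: 9604 - 393*√19 ≈ 7891.0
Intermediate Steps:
Q(d, y) = -6 (Q(d, y) = 2*(-3) = -6)
H(M) = 0 (H(M) = 4*0 = 0)
f(C) = 131*√C (f(C) = (90 - 1*(-41))*√C = (90 + 41)*√C = 131*√C)
(98 + H(P(Q(-4, 2))))² - f(171) = (98 + 0)² - 131*√171 = 98² - 131*3*√19 = 9604 - 393*√19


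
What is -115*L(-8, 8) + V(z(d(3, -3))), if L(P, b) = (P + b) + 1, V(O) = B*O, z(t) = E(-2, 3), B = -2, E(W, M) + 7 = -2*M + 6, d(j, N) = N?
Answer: -101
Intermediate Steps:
E(W, M) = -1 - 2*M (E(W, M) = -7 + (-2*M + 6) = -7 + (6 - 2*M) = -1 - 2*M)
z(t) = -7 (z(t) = -1 - 2*3 = -1 - 6 = -7)
V(O) = -2*O
L(P, b) = 1 + P + b
-115*L(-8, 8) + V(z(d(3, -3))) = -115*(1 - 8 + 8) - 2*(-7) = -115*1 + 14 = -115 + 14 = -101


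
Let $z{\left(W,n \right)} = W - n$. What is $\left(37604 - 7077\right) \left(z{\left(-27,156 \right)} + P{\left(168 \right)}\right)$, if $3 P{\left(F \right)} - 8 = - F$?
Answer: $- \frac{21643643}{3} \approx -7.2145 \cdot 10^{6}$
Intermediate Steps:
$P{\left(F \right)} = \frac{8}{3} - \frac{F}{3}$ ($P{\left(F \right)} = \frac{8}{3} + \frac{\left(-1\right) F}{3} = \frac{8}{3} - \frac{F}{3}$)
$\left(37604 - 7077\right) \left(z{\left(-27,156 \right)} + P{\left(168 \right)}\right) = \left(37604 - 7077\right) \left(\left(-27 - 156\right) + \left(\frac{8}{3} - 56\right)\right) = 30527 \left(\left(-27 - 156\right) + \left(\frac{8}{3} - 56\right)\right) = 30527 \left(-183 - \frac{160}{3}\right) = 30527 \left(- \frac{709}{3}\right) = - \frac{21643643}{3}$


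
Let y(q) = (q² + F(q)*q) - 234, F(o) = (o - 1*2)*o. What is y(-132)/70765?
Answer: -2317626/70765 ≈ -32.751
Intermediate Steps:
F(o) = o*(-2 + o) (F(o) = (o - 2)*o = (-2 + o)*o = o*(-2 + o))
y(q) = -234 + q² + q²*(-2 + q) (y(q) = (q² + (q*(-2 + q))*q) - 234 = (q² + q²*(-2 + q)) - 234 = -234 + q² + q²*(-2 + q))
y(-132)/70765 = (-234 + (-132)³ - 1*(-132)²)/70765 = (-234 - 2299968 - 1*17424)*(1/70765) = (-234 - 2299968 - 17424)*(1/70765) = -2317626*1/70765 = -2317626/70765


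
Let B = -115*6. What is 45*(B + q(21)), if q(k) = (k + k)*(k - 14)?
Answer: -17820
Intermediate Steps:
B = -690
q(k) = 2*k*(-14 + k) (q(k) = (2*k)*(-14 + k) = 2*k*(-14 + k))
45*(B + q(21)) = 45*(-690 + 2*21*(-14 + 21)) = 45*(-690 + 2*21*7) = 45*(-690 + 294) = 45*(-396) = -17820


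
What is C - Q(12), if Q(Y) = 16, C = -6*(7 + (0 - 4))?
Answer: -34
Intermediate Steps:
C = -18 (C = -6*(7 - 4) = -6*3 = -18)
C - Q(12) = -18 - 1*16 = -18 - 16 = -34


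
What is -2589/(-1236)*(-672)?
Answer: -144984/103 ≈ -1407.6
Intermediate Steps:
-2589/(-1236)*(-672) = -2589*(-1/1236)*(-672) = (863/412)*(-672) = -144984/103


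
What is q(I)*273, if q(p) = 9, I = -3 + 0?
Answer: 2457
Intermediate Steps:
I = -3
q(I)*273 = 9*273 = 2457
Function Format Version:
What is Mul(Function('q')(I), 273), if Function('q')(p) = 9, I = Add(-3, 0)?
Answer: 2457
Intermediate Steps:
I = -3
Mul(Function('q')(I), 273) = Mul(9, 273) = 2457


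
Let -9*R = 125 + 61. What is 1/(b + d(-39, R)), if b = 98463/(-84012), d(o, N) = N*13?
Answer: -84012/22669687 ≈ -0.0037059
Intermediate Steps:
R = -62/3 (R = -(125 + 61)/9 = -⅑*186 = -62/3 ≈ -20.667)
d(o, N) = 13*N
b = -32821/28004 (b = 98463*(-1/84012) = -32821/28004 ≈ -1.1720)
1/(b + d(-39, R)) = 1/(-32821/28004 + 13*(-62/3)) = 1/(-32821/28004 - 806/3) = 1/(-22669687/84012) = -84012/22669687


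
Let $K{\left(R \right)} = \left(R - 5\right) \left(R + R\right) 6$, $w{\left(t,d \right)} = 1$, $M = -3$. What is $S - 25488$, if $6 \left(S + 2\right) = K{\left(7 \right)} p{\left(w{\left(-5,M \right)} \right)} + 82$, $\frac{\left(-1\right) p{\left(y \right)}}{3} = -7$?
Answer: $- \frac{74665}{3} \approx -24888.0$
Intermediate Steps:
$p{\left(y \right)} = 21$ ($p{\left(y \right)} = \left(-3\right) \left(-7\right) = 21$)
$K{\left(R \right)} = 12 R \left(-5 + R\right)$ ($K{\left(R \right)} = \left(-5 + R\right) 2 R 6 = 2 R \left(-5 + R\right) 6 = 12 R \left(-5 + R\right)$)
$S = \frac{1799}{3}$ ($S = -2 + \frac{12 \cdot 7 \left(-5 + 7\right) 21 + 82}{6} = -2 + \frac{12 \cdot 7 \cdot 2 \cdot 21 + 82}{6} = -2 + \frac{168 \cdot 21 + 82}{6} = -2 + \frac{3528 + 82}{6} = -2 + \frac{1}{6} \cdot 3610 = -2 + \frac{1805}{3} = \frac{1799}{3} \approx 599.67$)
$S - 25488 = \frac{1799}{3} - 25488 = - \frac{74665}{3}$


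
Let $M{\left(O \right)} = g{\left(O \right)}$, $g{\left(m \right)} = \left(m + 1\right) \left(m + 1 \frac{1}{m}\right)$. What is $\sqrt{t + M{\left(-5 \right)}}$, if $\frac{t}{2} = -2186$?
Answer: $\frac{14 i \sqrt{555}}{5} \approx 65.964 i$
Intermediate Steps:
$g{\left(m \right)} = \left(1 + m\right) \left(m + \frac{1}{m}\right)$
$t = -4372$ ($t = 2 \left(-2186\right) = -4372$)
$M{\left(O \right)} = 1 + O + \frac{1}{O} + O^{2}$
$\sqrt{t + M{\left(-5 \right)}} = \sqrt{-4372 + \left(1 - 5 + \frac{1}{-5} + \left(-5\right)^{2}\right)} = \sqrt{-4372 + \left(1 - 5 - \frac{1}{5} + 25\right)} = \sqrt{-4372 + \frac{104}{5}} = \sqrt{- \frac{21756}{5}} = \frac{14 i \sqrt{555}}{5}$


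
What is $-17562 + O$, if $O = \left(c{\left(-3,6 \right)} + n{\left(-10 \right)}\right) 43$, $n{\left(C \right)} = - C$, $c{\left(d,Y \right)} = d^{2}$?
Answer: $-16745$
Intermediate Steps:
$O = 817$ ($O = \left(\left(-3\right)^{2} - -10\right) 43 = \left(9 + 10\right) 43 = 19 \cdot 43 = 817$)
$-17562 + O = -17562 + 817 = -16745$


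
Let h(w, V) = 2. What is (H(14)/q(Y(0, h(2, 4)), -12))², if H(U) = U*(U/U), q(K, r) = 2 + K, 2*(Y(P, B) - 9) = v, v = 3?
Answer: 784/625 ≈ 1.2544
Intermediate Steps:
Y(P, B) = 21/2 (Y(P, B) = 9 + (½)*3 = 9 + 3/2 = 21/2)
H(U) = U (H(U) = U*1 = U)
(H(14)/q(Y(0, h(2, 4)), -12))² = (14/(2 + 21/2))² = (14/(25/2))² = (14*(2/25))² = (28/25)² = 784/625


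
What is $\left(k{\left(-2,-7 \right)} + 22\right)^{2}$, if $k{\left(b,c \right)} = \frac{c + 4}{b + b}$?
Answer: $\frac{8281}{16} \approx 517.56$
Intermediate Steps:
$k{\left(b,c \right)} = \frac{4 + c}{2 b}$
$\left(k{\left(-2,-7 \right)} + 22\right)^{2} = \left(\frac{4 - 7}{2 \left(-2\right)} + 22\right)^{2} = \left(\frac{1}{2} \left(- \frac{1}{2}\right) \left(-3\right) + 22\right)^{2} = \left(\frac{3}{4} + 22\right)^{2} = \left(\frac{91}{4}\right)^{2} = \frac{8281}{16}$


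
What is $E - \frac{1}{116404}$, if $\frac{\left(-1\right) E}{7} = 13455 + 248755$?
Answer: $- \frac{213656049881}{116404} \approx -1.8355 \cdot 10^{6}$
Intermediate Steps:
$E = -1835470$ ($E = - 7 \left(13455 + 248755\right) = \left(-7\right) 262210 = -1835470$)
$E - \frac{1}{116404} = -1835470 - \frac{1}{116404} = - \frac{213656049881}{116404}$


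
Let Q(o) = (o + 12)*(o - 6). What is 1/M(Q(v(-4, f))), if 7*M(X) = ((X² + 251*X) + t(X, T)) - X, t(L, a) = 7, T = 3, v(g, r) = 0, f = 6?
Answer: -7/12809 ≈ -0.00054649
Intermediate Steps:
Q(o) = (-6 + o)*(12 + o) (Q(o) = (12 + o)*(-6 + o) = (-6 + o)*(12 + o))
M(X) = 1 + X²/7 + 250*X/7 (M(X) = (((X² + 251*X) + 7) - X)/7 = ((7 + X² + 251*X) - X)/7 = (7 + X² + 250*X)/7 = 1 + X²/7 + 250*X/7)
1/M(Q(v(-4, f))) = 1/(1 + (-72 + 0² + 6*0)²/7 + 250*(-72 + 0² + 6*0)/7) = 1/(1 + (-72 + 0 + 0)²/7 + 250*(-72 + 0 + 0)/7) = 1/(1 + (⅐)*(-72)² + (250/7)*(-72)) = 1/(1 + (⅐)*5184 - 18000/7) = 1/(1 + 5184/7 - 18000/7) = 1/(-12809/7) = -7/12809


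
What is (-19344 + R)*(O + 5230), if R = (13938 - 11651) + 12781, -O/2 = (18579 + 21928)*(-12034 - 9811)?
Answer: -7567476912560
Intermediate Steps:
O = 1769750830 (O = -2*(18579 + 21928)*(-12034 - 9811) = -81014*(-21845) = -2*(-884875415) = 1769750830)
R = 15068 (R = 2287 + 12781 = 15068)
(-19344 + R)*(O + 5230) = (-19344 + 15068)*(1769750830 + 5230) = -4276*1769756060 = -7567476912560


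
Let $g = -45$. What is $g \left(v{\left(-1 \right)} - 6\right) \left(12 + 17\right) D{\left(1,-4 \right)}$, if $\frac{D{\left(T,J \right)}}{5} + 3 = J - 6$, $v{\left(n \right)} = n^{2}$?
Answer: $-424125$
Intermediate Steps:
$D{\left(T,J \right)} = -45 + 5 J$ ($D{\left(T,J \right)} = -15 + 5 \left(J - 6\right) = -15 + 5 \left(-6 + J\right) = -15 + \left(-30 + 5 J\right) = -45 + 5 J$)
$g \left(v{\left(-1 \right)} - 6\right) \left(12 + 17\right) D{\left(1,-4 \right)} = - 45 \left(\left(-1\right)^{2} - 6\right) \left(12 + 17\right) \left(-45 + 5 \left(-4\right)\right) = - 45 \left(1 - 6\right) 29 \left(-45 - 20\right) = - 45 \left(\left(-5\right) 29\right) \left(-65\right) = \left(-45\right) \left(-145\right) \left(-65\right) = 6525 \left(-65\right) = -424125$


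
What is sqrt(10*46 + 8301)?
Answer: sqrt(8761) ≈ 93.600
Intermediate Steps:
sqrt(10*46 + 8301) = sqrt(460 + 8301) = sqrt(8761)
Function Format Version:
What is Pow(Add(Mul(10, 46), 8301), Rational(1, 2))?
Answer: Pow(8761, Rational(1, 2)) ≈ 93.600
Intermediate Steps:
Pow(Add(Mul(10, 46), 8301), Rational(1, 2)) = Pow(Add(460, 8301), Rational(1, 2)) = Pow(8761, Rational(1, 2))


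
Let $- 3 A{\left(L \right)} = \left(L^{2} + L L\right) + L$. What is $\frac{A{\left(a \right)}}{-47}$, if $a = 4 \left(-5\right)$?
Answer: $\frac{260}{47} \approx 5.5319$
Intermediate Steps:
$a = -20$
$A{\left(L \right)} = - \frac{2 L^{2}}{3} - \frac{L}{3}$ ($A{\left(L \right)} = - \frac{\left(L^{2} + L L\right) + L}{3} = - \frac{\left(L^{2} + L^{2}\right) + L}{3} = - \frac{2 L^{2} + L}{3} = - \frac{L + 2 L^{2}}{3} = - \frac{2 L^{2}}{3} - \frac{L}{3}$)
$\frac{A{\left(a \right)}}{-47} = \frac{\left(- \frac{1}{3}\right) \left(-20\right) \left(1 + 2 \left(-20\right)\right)}{-47} = \left(- \frac{1}{3}\right) \left(-20\right) \left(1 - 40\right) \left(- \frac{1}{47}\right) = \left(- \frac{1}{3}\right) \left(-20\right) \left(-39\right) \left(- \frac{1}{47}\right) = \left(-260\right) \left(- \frac{1}{47}\right) = \frac{260}{47}$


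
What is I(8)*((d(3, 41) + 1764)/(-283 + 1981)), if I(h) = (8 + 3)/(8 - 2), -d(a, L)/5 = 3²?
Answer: 2101/1132 ≈ 1.8560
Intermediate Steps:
d(a, L) = -45 (d(a, L) = -5*3² = -5*9 = -45)
I(h) = 11/6
I(8)*((d(3, 41) + 1764)/(-283 + 1981)) = 11*((-45 + 1764)/(-283 + 1981))/6 = 11*(1719/1698)/6 = 11*(1719*(1/1698))/6 = (11/6)*(573/566) = 2101/1132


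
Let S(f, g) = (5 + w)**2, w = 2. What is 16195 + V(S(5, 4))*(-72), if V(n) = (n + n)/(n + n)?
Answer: 16123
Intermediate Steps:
S(f, g) = 49 (S(f, g) = (5 + 2)**2 = 7**2 = 49)
V(n) = 1 (V(n) = (2*n)/((2*n)) = (2*n)*(1/(2*n)) = 1)
16195 + V(S(5, 4))*(-72) = 16195 + 1*(-72) = 16195 - 72 = 16123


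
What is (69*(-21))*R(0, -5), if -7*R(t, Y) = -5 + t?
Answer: -1035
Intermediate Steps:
R(t, Y) = 5/7 - t/7 (R(t, Y) = -(-5 + t)/7 = 5/7 - t/7)
(69*(-21))*R(0, -5) = (69*(-21))*(5/7 - ⅐*0) = -1449*(5/7 + 0) = -1449*5/7 = -1035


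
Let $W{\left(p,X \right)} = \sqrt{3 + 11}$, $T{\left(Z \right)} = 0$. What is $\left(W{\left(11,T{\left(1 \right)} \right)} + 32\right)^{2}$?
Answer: $\left(32 + \sqrt{14}\right)^{2} \approx 1277.5$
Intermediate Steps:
$W{\left(p,X \right)} = \sqrt{14}$
$\left(W{\left(11,T{\left(1 \right)} \right)} + 32\right)^{2} = \left(\sqrt{14} + 32\right)^{2} = \left(32 + \sqrt{14}\right)^{2}$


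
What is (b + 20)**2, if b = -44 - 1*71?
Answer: 9025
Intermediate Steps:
b = -115 (b = -44 - 71 = -115)
(b + 20)**2 = (-115 + 20)**2 = (-95)**2 = 9025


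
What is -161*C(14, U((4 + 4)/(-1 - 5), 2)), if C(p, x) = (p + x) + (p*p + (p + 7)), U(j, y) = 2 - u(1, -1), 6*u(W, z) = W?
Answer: -224917/6 ≈ -37486.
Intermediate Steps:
u(W, z) = W/6
U(j, y) = 11/6 (U(j, y) = 2 - 1/6 = 2 - 1*⅙ = 2 - ⅙ = 11/6)
C(p, x) = 7 + x + p² + 2*p (C(p, x) = (p + x) + (p² + (7 + p)) = (p + x) + (7 + p + p²) = 7 + x + p² + 2*p)
-161*C(14, U((4 + 4)/(-1 - 5), 2)) = -161*(7 + 11/6 + 14² + 2*14) = -161*(7 + 11/6 + 196 + 28) = -161*1397/6 = -224917/6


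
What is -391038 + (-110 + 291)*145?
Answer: -364793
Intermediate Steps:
-391038 + (-110 + 291)*145 = -391038 + 181*145 = -391038 + 26245 = -364793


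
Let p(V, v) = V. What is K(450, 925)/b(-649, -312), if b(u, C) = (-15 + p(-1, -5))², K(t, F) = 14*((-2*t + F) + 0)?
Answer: 175/128 ≈ 1.3672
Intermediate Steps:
K(t, F) = -28*t + 14*F (K(t, F) = 14*((F - 2*t) + 0) = 14*(F - 2*t) = -28*t + 14*F)
b(u, C) = 256 (b(u, C) = (-15 - 1)² = (-16)² = 256)
K(450, 925)/b(-649, -312) = (-28*450 + 14*925)/256 = (-12600 + 12950)*(1/256) = 350*(1/256) = 175/128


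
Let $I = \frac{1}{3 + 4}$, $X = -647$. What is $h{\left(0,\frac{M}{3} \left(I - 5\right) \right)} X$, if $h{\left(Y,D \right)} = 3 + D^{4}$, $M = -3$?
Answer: $- \frac{869269733}{2401} \approx -3.6205 \cdot 10^{5}$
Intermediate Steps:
$I = \frac{1}{7} \approx 0.14286$
$h{\left(0,\frac{M}{3} \left(I - 5\right) \right)} X = \left(3 + \left(- \frac{3}{3} \left(\frac{1}{7} - 5\right)\right)^{4}\right) \left(-647\right) = \left(3 + \left(\left(-3\right) \frac{1}{3} \left(- \frac{34}{7}\right)\right)^{4}\right) \left(-647\right) = \left(3 + \left(\left(-1\right) \left(- \frac{34}{7}\right)\right)^{4}\right) \left(-647\right) = \left(3 + \left(\frac{34}{7}\right)^{4}\right) \left(-647\right) = \left(3 + \frac{1336336}{2401}\right) \left(-647\right) = \frac{1343539}{2401} \left(-647\right) = - \frac{869269733}{2401}$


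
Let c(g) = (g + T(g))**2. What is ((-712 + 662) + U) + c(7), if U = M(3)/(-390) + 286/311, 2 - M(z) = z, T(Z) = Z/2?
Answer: 14839147/242580 ≈ 61.172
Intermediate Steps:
T(Z) = Z/2 (T(Z) = Z*(1/2) = Z/2)
M(z) = 2 - z
U = 111851/121290 (U = (2 - 1*3)/(-390) + 286/311 = (2 - 3)*(-1/390) + 286*(1/311) = -1*(-1/390) + 286/311 = 1/390 + 286/311 = 111851/121290 ≈ 0.92218)
c(g) = 9*g**2/4 (c(g) = (g + g/2)**2 = (3*g/2)**2 = 9*g**2/4)
((-712 + 662) + U) + c(7) = ((-712 + 662) + 111851/121290) + (9/4)*7**2 = (-50 + 111851/121290) + (9/4)*49 = -5952649/121290 + 441/4 = 14839147/242580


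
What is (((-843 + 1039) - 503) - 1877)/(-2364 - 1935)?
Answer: 728/1433 ≈ 0.50803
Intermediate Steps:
(((-843 + 1039) - 503) - 1877)/(-2364 - 1935) = ((196 - 503) - 1877)/(-4299) = (-307 - 1877)*(-1/4299) = -2184*(-1/4299) = 728/1433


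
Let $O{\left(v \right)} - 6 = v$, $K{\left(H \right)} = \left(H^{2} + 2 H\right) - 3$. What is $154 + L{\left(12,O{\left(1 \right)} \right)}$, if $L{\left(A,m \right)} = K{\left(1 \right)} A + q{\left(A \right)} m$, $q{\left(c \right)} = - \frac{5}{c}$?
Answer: $\frac{1813}{12} \approx 151.08$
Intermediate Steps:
$K{\left(H \right)} = -3 + H^{2} + 2 H$
$O{\left(v \right)} = 6 + v$
$L{\left(A,m \right)} = - \frac{5 m}{A}$ ($L{\left(A,m \right)} = \left(-3 + 1^{2} + 2 \cdot 1\right) A + - \frac{5}{A} m = \left(-3 + 1 + 2\right) A - \frac{5 m}{A} = 0 A - \frac{5 m}{A} = 0 - \frac{5 m}{A} = - \frac{5 m}{A}$)
$154 + L{\left(12,O{\left(1 \right)} \right)} = 154 - \frac{5 \left(6 + 1\right)}{12} = 154 - 35 \cdot \frac{1}{12} = 154 - \frac{35}{12} = \frac{1813}{12}$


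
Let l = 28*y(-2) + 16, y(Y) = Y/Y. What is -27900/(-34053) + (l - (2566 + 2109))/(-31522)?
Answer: 345721081/357806222 ≈ 0.96622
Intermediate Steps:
y(Y) = 1
l = 44 (l = 28*1 + 16 = 28 + 16 = 44)
-27900/(-34053) + (l - (2566 + 2109))/(-31522) = -27900/(-34053) + (44 - (2566 + 2109))/(-31522) = -27900*(-1/34053) + (44 - 1*4675)*(-1/31522) = 9300/11351 + (44 - 4675)*(-1/31522) = 9300/11351 - 4631*(-1/31522) = 9300/11351 + 4631/31522 = 345721081/357806222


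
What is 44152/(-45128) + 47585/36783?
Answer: 65421608/207492903 ≈ 0.31530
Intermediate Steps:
44152/(-45128) + 47585/36783 = 44152*(-1/45128) + 47585*(1/36783) = -5519/5641 + 47585/36783 = 65421608/207492903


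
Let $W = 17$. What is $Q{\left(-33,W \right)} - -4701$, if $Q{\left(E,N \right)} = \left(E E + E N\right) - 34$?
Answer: $5195$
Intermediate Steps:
$Q{\left(E,N \right)} = -34 + E^{2} + E N$ ($Q{\left(E,N \right)} = \left(E^{2} + E N\right) - 34 = -34 + E^{2} + E N$)
$Q{\left(-33,W \right)} - -4701 = \left(-34 + \left(-33\right)^{2} - 561\right) - -4701 = \left(-34 + 1089 - 561\right) + 4701 = 494 + 4701 = 5195$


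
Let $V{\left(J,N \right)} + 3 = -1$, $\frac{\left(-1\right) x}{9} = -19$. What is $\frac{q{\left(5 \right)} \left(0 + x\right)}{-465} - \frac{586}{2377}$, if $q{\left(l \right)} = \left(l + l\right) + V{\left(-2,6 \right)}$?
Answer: $- \frac{903764}{368435} \approx -2.453$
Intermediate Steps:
$x = 171$ ($x = \left(-9\right) \left(-19\right) = 171$)
$V{\left(J,N \right)} = -4$ ($V{\left(J,N \right)} = -3 - 1 = -4$)
$q{\left(l \right)} = -4 + 2 l$ ($q{\left(l \right)} = \left(l + l\right) - 4 = 2 l - 4 = -4 + 2 l$)
$\frac{q{\left(5 \right)} \left(0 + x\right)}{-465} - \frac{586}{2377} = \frac{\left(-4 + 2 \cdot 5\right) \left(0 + 171\right)}{-465} - \frac{586}{2377} = \left(-4 + 10\right) 171 \left(- \frac{1}{465}\right) - \frac{586}{2377} = 6 \cdot 171 \left(- \frac{1}{465}\right) - \frac{586}{2377} = 1026 \left(- \frac{1}{465}\right) - \frac{586}{2377} = - \frac{342}{155} - \frac{586}{2377} = - \frac{903764}{368435}$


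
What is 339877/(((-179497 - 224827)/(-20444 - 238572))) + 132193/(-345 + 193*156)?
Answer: 655049230264487/3008473803 ≈ 2.1773e+5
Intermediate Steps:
339877/(((-179497 - 224827)/(-20444 - 238572))) + 132193/(-345 + 193*156) = 339877/((-404324/(-259016))) + 132193/(-345 + 30108) = 339877/((-404324*(-1/259016))) + 132193/29763 = 339877/(101081/64754) + 132193*(1/29763) = 339877*(64754/101081) + 132193/29763 = 22008395258/101081 + 132193/29763 = 655049230264487/3008473803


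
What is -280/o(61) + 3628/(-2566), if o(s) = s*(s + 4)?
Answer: -1510350/1017419 ≈ -1.4845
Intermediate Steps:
o(s) = s*(4 + s)
-280/o(61) + 3628/(-2566) = -280*1/(61*(4 + 61)) + 3628/(-2566) = -280/(61*65) + 3628*(-1/2566) = -280/3965 - 1814/1283 = -280*1/3965 - 1814/1283 = -56/793 - 1814/1283 = -1510350/1017419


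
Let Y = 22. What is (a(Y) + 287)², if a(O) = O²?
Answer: 594441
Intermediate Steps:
(a(Y) + 287)² = (22² + 287)² = (484 + 287)² = 771² = 594441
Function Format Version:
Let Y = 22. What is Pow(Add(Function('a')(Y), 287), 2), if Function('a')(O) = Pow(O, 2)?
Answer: 594441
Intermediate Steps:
Pow(Add(Function('a')(Y), 287), 2) = Pow(Add(Pow(22, 2), 287), 2) = Pow(Add(484, 287), 2) = Pow(771, 2) = 594441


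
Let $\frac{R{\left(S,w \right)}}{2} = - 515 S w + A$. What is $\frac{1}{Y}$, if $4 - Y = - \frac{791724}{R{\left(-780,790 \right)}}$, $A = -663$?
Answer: $\frac{105780779}{423255070} \approx 0.24992$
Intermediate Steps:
$R{\left(S,w \right)} = -1326 - 1030 S w$ ($R{\left(S,w \right)} = 2 \left(- 515 S w - 663\right) = 2 \left(-663 - 515 S w\right) = -1326 - 1030 S w$)
$Y = \frac{423255070}{105780779}$ ($Y = 4 - - \frac{791724}{-1326 - \left(-803400\right) 790} = 4 - - \frac{791724}{-1326 + 634686000} = 4 - - \frac{791724}{634684674} = 4 - \left(-791724\right) \frac{1}{634684674} = 4 - - \frac{131954}{105780779} = 4 + \frac{131954}{105780779} = \frac{423255070}{105780779} \approx 4.0013$)
$\frac{1}{Y} = \frac{1}{\frac{423255070}{105780779}} = \frac{105780779}{423255070}$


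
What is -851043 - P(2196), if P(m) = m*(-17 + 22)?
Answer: -862023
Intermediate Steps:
P(m) = 5*m (P(m) = m*5 = 5*m)
-851043 - P(2196) = -851043 - 5*2196 = -851043 - 1*10980 = -851043 - 10980 = -862023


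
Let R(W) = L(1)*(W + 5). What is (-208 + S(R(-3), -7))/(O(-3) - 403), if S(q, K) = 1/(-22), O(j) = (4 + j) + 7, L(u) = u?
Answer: 4577/8690 ≈ 0.52670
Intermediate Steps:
O(j) = 11 + j
R(W) = 5 + W (R(W) = 1*(W + 5) = 1*(5 + W) = 5 + W)
S(q, K) = -1/22
(-208 + S(R(-3), -7))/(O(-3) - 403) = (-208 - 1/22)/((11 - 3) - 403) = -4577/(22*(8 - 403)) = -4577/22/(-395) = -4577/22*(-1/395) = 4577/8690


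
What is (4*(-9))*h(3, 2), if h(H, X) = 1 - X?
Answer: 36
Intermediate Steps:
(4*(-9))*h(3, 2) = (4*(-9))*(1 - 1*2) = -36*(1 - 2) = -36*(-1) = 36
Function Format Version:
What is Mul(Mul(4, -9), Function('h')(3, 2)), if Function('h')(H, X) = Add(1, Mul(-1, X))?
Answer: 36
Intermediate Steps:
Mul(Mul(4, -9), Function('h')(3, 2)) = Mul(Mul(4, -9), Add(1, Mul(-1, 2))) = Mul(-36, Add(1, -2)) = Mul(-36, -1) = 36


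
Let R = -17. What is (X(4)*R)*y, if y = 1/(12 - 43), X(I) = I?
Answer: 68/31 ≈ 2.1936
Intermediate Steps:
y = -1/31 (y = 1/(-31) = -1/31 ≈ -0.032258)
(X(4)*R)*y = (4*(-17))*(-1/31) = -68*(-1/31) = 68/31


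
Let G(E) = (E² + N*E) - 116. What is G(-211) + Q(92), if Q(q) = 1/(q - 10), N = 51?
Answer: 2758809/82 ≈ 33644.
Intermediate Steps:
Q(q) = 1/(-10 + q)
G(E) = -116 + E² + 51*E (G(E) = (E² + 51*E) - 116 = -116 + E² + 51*E)
G(-211) + Q(92) = (-116 + (-211)² + 51*(-211)) + 1/(-10 + 92) = (-116 + 44521 - 10761) + 1/82 = 33644 + 1/82 = 2758809/82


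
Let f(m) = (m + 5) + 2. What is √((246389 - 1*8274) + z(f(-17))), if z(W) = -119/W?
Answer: √23812690/10 ≈ 487.98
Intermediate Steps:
f(m) = 7 + m (f(m) = (5 + m) + 2 = 7 + m)
√((246389 - 1*8274) + z(f(-17))) = √((246389 - 1*8274) - 119/(7 - 17)) = √((246389 - 8274) - 119/(-10)) = √(238115 - 119*(-⅒)) = √(238115 + 119/10) = √(2381269/10) = √23812690/10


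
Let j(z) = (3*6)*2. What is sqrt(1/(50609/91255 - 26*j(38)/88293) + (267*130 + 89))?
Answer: 7*sqrt(1515986025691598866366)/1461001919 ≈ 186.55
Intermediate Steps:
j(z) = 36 (j(z) = 18*2 = 36)
sqrt(1/(50609/91255 - 26*j(38)/88293) + (267*130 + 89)) = sqrt(1/(50609/91255 - 26*36/88293) + (267*130 + 89)) = sqrt(1/(50609*(1/91255) - 936*1/88293) + (34710 + 89)) = sqrt(1/(50609/91255 - 312/29431) + 34799) = sqrt(1/(1461001919/2685725905) + 34799) = sqrt(2685725905/1461001919 + 34799) = sqrt(50844091505186/1461001919) = 7*sqrt(1515986025691598866366)/1461001919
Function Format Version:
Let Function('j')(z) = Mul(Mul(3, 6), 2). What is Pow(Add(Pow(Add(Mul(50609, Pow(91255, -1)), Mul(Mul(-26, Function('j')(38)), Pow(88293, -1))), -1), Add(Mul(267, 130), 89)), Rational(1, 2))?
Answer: Mul(Rational(7, 1461001919), Pow(1515986025691598866366, Rational(1, 2))) ≈ 186.55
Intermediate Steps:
Function('j')(z) = 36 (Function('j')(z) = Mul(18, 2) = 36)
Pow(Add(Pow(Add(Mul(50609, Pow(91255, -1)), Mul(Mul(-26, Function('j')(38)), Pow(88293, -1))), -1), Add(Mul(267, 130), 89)), Rational(1, 2)) = Pow(Add(Pow(Add(Mul(50609, Pow(91255, -1)), Mul(Mul(-26, 36), Pow(88293, -1))), -1), Add(Mul(267, 130), 89)), Rational(1, 2)) = Pow(Add(Pow(Add(Mul(50609, Rational(1, 91255)), Mul(-936, Rational(1, 88293))), -1), Add(34710, 89)), Rational(1, 2)) = Pow(Add(Pow(Add(Rational(50609, 91255), Rational(-312, 29431)), -1), 34799), Rational(1, 2)) = Pow(Add(Pow(Rational(1461001919, 2685725905), -1), 34799), Rational(1, 2)) = Pow(Add(Rational(2685725905, 1461001919), 34799), Rational(1, 2)) = Pow(Rational(50844091505186, 1461001919), Rational(1, 2)) = Mul(Rational(7, 1461001919), Pow(1515986025691598866366, Rational(1, 2)))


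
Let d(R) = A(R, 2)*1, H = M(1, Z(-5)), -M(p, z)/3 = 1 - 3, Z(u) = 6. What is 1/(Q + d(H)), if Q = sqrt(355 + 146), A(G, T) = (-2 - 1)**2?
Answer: -3/140 + sqrt(501)/420 ≈ 0.031864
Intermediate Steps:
M(p, z) = 6 (M(p, z) = -3*(1 - 3) = -3*(-2) = 6)
A(G, T) = 9 (A(G, T) = (-3)**2 = 9)
H = 6
Q = sqrt(501) ≈ 22.383
d(R) = 9 (d(R) = 9*1 = 9)
1/(Q + d(H)) = 1/(sqrt(501) + 9) = 1/(9 + sqrt(501))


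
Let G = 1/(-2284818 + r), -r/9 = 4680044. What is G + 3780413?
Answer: 167870048273381/44405214 ≈ 3.7804e+6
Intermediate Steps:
r = -42120396 (r = -9*4680044 = -42120396)
G = -1/44405214 (G = 1/(-2284818 - 42120396) = 1/(-44405214) = -1/44405214 ≈ -2.2520e-8)
G + 3780413 = -1/44405214 + 3780413 = 167870048273381/44405214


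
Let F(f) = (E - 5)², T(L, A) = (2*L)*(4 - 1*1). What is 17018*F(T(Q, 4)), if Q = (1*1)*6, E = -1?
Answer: 612648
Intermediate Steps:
Q = 6 (Q = 1*6 = 6)
T(L, A) = 6*L (T(L, A) = (2*L)*(4 - 1) = (2*L)*3 = 6*L)
F(f) = 36 (F(f) = (-1 - 5)² = (-6)² = 36)
17018*F(T(Q, 4)) = 17018*36 = 612648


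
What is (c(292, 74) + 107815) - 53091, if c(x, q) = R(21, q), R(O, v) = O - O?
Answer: 54724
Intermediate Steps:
R(O, v) = 0
c(x, q) = 0
(c(292, 74) + 107815) - 53091 = (0 + 107815) - 53091 = 107815 - 53091 = 54724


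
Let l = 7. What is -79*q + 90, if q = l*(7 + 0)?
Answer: -3781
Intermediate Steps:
q = 49 (q = 7*(7 + 0) = 7*7 = 49)
-79*q + 90 = -79*49 + 90 = -3871 + 90 = -3781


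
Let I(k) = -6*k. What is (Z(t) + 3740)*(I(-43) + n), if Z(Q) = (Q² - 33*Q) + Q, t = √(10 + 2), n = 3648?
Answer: 14655312 - 249984*√3 ≈ 1.4222e+7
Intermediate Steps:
t = 2*√3 (t = √12 = 2*√3 ≈ 3.4641)
Z(Q) = Q² - 32*Q
(Z(t) + 3740)*(I(-43) + n) = ((2*√3)*(-32 + 2*√3) + 3740)*(-6*(-43) + 3648) = (2*√3*(-32 + 2*√3) + 3740)*(258 + 3648) = (3740 + 2*√3*(-32 + 2*√3))*3906 = 14608440 + 7812*√3*(-32 + 2*√3)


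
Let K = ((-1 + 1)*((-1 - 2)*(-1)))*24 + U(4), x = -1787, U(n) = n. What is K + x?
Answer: -1783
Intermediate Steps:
K = 4 (K = ((-1 + 1)*((-1 - 2)*(-1)))*24 + 4 = (0*(-3*(-1)))*24 + 4 = (0*3)*24 + 4 = 0*24 + 4 = 0 + 4 = 4)
K + x = 4 - 1787 = -1783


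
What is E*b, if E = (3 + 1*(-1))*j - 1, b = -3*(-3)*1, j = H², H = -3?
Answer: 153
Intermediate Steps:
j = 9 (j = (-3)² = 9)
b = 9 (b = 9*1 = 9)
E = 17 (E = (3 + 1*(-1))*9 - 1 = (3 - 1)*9 - 1 = 2*9 - 1 = 18 - 1 = 17)
E*b = 17*9 = 153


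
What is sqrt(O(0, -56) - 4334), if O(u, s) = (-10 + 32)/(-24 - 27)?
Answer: 8*I*sqrt(176154)/51 ≈ 65.836*I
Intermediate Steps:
O(u, s) = -22/51 (O(u, s) = 22/(-51) = 22*(-1/51) = -22/51)
sqrt(O(0, -56) - 4334) = sqrt(-22/51 - 4334) = sqrt(-221056/51) = 8*I*sqrt(176154)/51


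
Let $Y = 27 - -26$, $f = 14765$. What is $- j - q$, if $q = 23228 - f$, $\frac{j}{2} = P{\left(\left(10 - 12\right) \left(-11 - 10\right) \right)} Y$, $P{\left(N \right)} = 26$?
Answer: $-11219$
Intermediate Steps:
$Y = 53$ ($Y = 27 + 26 = 53$)
$j = 2756$ ($j = 2 \cdot 26 \cdot 53 = 2 \cdot 1378 = 2756$)
$q = 8463$ ($q = 23228 - 14765 = 8463$)
$- j - q = \left(-1\right) 2756 - 8463 = -2756 - 8463 = -11219$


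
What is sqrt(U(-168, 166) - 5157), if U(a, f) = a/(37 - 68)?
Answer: I*sqrt(4950669)/31 ≈ 71.775*I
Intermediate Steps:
U(a, f) = -a/31 (U(a, f) = a/(-31) = a*(-1/31) = -a/31)
sqrt(U(-168, 166) - 5157) = sqrt(-1/31*(-168) - 5157) = sqrt(168/31 - 5157) = sqrt(-159699/31) = I*sqrt(4950669)/31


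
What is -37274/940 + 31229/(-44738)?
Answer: -212114934/5256715 ≈ -40.351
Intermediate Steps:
-37274/940 + 31229/(-44738) = -37274*1/940 + 31229*(-1/44738) = -18637/470 - 31229/44738 = -212114934/5256715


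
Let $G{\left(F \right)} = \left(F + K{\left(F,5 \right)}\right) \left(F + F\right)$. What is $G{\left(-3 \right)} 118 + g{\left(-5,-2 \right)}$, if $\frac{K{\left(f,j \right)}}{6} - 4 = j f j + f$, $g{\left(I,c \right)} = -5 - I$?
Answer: $316476$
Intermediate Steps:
$K{\left(f,j \right)} = 24 + 6 f + 6 f j^{2}$ ($K{\left(f,j \right)} = 24 + 6 \left(j f j + f\right) = 24 + 6 \left(f j j + f\right) = 24 + 6 \left(f j^{2} + f\right) = 24 + 6 \left(f + f j^{2}\right) = 24 + \left(6 f + 6 f j^{2}\right) = 24 + 6 f + 6 f j^{2}$)
$G{\left(F \right)} = 2 F \left(24 + 157 F\right)$ ($G{\left(F \right)} = \left(F + \left(24 + 6 F + 6 F 5^{2}\right)\right) \left(F + F\right) = \left(F + \left(24 + 6 F + 6 F 25\right)\right) 2 F = \left(F + \left(24 + 6 F + 150 F\right)\right) 2 F = \left(F + \left(24 + 156 F\right)\right) 2 F = \left(24 + 157 F\right) 2 F = 2 F \left(24 + 157 F\right)$)
$G{\left(-3 \right)} 118 + g{\left(-5,-2 \right)} = 2 \left(-3\right) \left(24 + 157 \left(-3\right)\right) 118 - 0 = 2 \left(-3\right) \left(24 - 471\right) 118 + \left(-5 + 5\right) = 2 \left(-3\right) \left(-447\right) 118 + 0 = 2682 \cdot 118 + 0 = 316476 + 0 = 316476$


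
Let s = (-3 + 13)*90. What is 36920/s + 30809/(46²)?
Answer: 5292541/95220 ≈ 55.582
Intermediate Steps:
s = 900 (s = 10*90 = 900)
36920/s + 30809/(46²) = 36920/900 + 30809/(46²) = 36920*(1/900) + 30809/2116 = 1846/45 + 30809*(1/2116) = 1846/45 + 30809/2116 = 5292541/95220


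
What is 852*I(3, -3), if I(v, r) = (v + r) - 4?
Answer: -3408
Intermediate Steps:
I(v, r) = -4 + r + v (I(v, r) = (r + v) - 4 = -4 + r + v)
852*I(3, -3) = 852*(-4 - 3 + 3) = 852*(-4) = -3408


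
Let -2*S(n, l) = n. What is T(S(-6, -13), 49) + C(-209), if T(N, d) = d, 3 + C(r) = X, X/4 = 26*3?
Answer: 358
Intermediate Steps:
S(n, l) = -n/2
X = 312 (X = 4*(26*3) = 4*78 = 312)
C(r) = 309 (C(r) = -3 + 312 = 309)
T(S(-6, -13), 49) + C(-209) = 49 + 309 = 358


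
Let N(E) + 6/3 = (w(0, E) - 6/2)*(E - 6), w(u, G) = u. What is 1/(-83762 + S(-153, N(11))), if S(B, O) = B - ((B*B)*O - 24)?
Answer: 1/314062 ≈ 3.1841e-6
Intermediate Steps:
N(E) = 16 - 3*E (N(E) = -2 + (0 - 6/2)*(E - 6) = -2 + (0 - 6*1/2)*(-6 + E) = -2 + (0 - 3)*(-6 + E) = -2 - 3*(-6 + E) = -2 + (18 - 3*E) = 16 - 3*E)
S(B, O) = 24 + B - O*B**2 (S(B, O) = B - (B**2*O - 24) = B - (O*B**2 - 24) = B - (-24 + O*B**2) = B + (24 - O*B**2) = 24 + B - O*B**2)
1/(-83762 + S(-153, N(11))) = 1/(-83762 + (24 - 153 - 1*(16 - 3*11)*(-153)**2)) = 1/(-83762 + (24 - 153 - 1*(16 - 33)*23409)) = 1/(-83762 + (24 - 153 - 1*(-17)*23409)) = 1/(-83762 + (24 - 153 + 397953)) = 1/(-83762 + 397824) = 1/314062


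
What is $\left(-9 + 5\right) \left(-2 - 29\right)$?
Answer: $124$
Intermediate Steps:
$\left(-9 + 5\right) \left(-2 - 29\right) = \left(-4\right) \left(-31\right) = 124$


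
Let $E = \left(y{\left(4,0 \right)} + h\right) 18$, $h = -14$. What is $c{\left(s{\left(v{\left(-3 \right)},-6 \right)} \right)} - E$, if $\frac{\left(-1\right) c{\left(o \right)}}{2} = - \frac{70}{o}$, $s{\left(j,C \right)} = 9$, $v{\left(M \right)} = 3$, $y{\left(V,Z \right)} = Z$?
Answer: $\frac{2408}{9} \approx 267.56$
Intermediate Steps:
$c{\left(o \right)} = \frac{140}{o}$ ($c{\left(o \right)} = - 2 \left(- \frac{70}{o}\right) = \frac{140}{o}$)
$E = -252$ ($E = \left(0 - 14\right) 18 = \left(-14\right) 18 = -252$)
$c{\left(s{\left(v{\left(-3 \right)},-6 \right)} \right)} - E = \frac{140}{9} - -252 = 140 \cdot \frac{1}{9} + 252 = \frac{140}{9} + 252 = \frac{2408}{9}$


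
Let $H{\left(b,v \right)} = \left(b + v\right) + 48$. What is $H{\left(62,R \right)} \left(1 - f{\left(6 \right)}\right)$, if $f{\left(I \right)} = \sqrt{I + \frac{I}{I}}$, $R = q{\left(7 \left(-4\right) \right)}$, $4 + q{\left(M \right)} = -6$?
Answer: $100 - 100 \sqrt{7} \approx -164.58$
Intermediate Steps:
$q{\left(M \right)} = -10$ ($q{\left(M \right)} = -4 - 6 = -10$)
$R = -10$
$f{\left(I \right)} = \sqrt{1 + I}$ ($f{\left(I \right)} = \sqrt{I + 1} = \sqrt{1 + I}$)
$H{\left(b,v \right)} = 48 + b + v$
$H{\left(62,R \right)} \left(1 - f{\left(6 \right)}\right) = \left(48 + 62 - 10\right) \left(1 - \sqrt{1 + 6}\right) = 100 \left(1 - \sqrt{7}\right) = 100 - 100 \sqrt{7}$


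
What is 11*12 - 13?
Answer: 119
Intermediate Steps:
11*12 - 13 = 132 - 13 = 119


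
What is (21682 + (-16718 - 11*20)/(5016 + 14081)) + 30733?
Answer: 1000952317/19097 ≈ 52414.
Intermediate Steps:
(21682 + (-16718 - 11*20)/(5016 + 14081)) + 30733 = (21682 + (-16718 - 220)/19097) + 30733 = (21682 - 16938*1/19097) + 30733 = (21682 - 16938/19097) + 30733 = 414044216/19097 + 30733 = 1000952317/19097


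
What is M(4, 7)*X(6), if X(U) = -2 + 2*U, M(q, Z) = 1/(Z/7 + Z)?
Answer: 5/4 ≈ 1.2500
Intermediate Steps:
M(q, Z) = 7/(8*Z) (M(q, Z) = 1/(Z*(⅐) + Z) = 1/(Z/7 + Z) = 1/(8*Z/7) = 7/(8*Z))
M(4, 7)*X(6) = ((7/8)/7)*(-2 + 2*6) = ((7/8)*(⅐))*(-2 + 12) = (⅛)*10 = 5/4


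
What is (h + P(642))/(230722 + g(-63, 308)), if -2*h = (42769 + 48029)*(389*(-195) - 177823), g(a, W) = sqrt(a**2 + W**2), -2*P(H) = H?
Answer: 885720777756374/17744180817 - 26872363469*sqrt(2017)/17744180817 ≈ 49848.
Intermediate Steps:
P(H) = -H/2
g(a, W) = sqrt(W**2 + a**2)
h = 11516727522 (h = -(42769 + 48029)*(389*(-195) - 177823)/2 = -45399*(-75855 - 177823) = -45399*(-253678) = -1/2*(-23033455044) = 11516727522)
(h + P(642))/(230722 + g(-63, 308)) = (11516727522 - 1/2*642)/(230722 + sqrt(308**2 + (-63)**2)) = (11516727522 - 321)/(230722 + sqrt(94864 + 3969)) = 11516727201/(230722 + sqrt(98833)) = 11516727201/(230722 + 7*sqrt(2017))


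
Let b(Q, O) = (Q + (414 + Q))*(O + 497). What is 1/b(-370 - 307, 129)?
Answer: -1/588440 ≈ -1.6994e-6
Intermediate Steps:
b(Q, O) = (414 + 2*Q)*(497 + O)
1/b(-370 - 307, 129) = 1/(205758 + 414*129 + 994*(-370 - 307) + 2*129*(-370 - 307)) = 1/(205758 + 53406 + 994*(-677) + 2*129*(-677)) = 1/(205758 + 53406 - 672938 - 174666) = 1/(-588440) = -1/588440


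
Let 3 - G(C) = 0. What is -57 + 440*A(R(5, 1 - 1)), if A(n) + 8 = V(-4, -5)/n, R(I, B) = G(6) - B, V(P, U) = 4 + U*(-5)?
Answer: 2029/3 ≈ 676.33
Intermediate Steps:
V(P, U) = 4 - 5*U
G(C) = 3 (G(C) = 3 - 1*0 = 3 + 0 = 3)
R(I, B) = 3 - B
A(n) = -8 + 29/n (A(n) = -8 + (4 - 5*(-5))/n = -8 + (4 + 25)/n = -8 + 29/n)
-57 + 440*A(R(5, 1 - 1)) = -57 + 440*(-8 + 29/(3 - (1 - 1))) = -57 + 440*(-8 + 29/(3 - 1*0)) = -57 + 440*(-8 + 29/(3 + 0)) = -57 + 440*(-8 + 29/3) = -57 + 440*(5/3) = -57 + 2200/3 = 2029/3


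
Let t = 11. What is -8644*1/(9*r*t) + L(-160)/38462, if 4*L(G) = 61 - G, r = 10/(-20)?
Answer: 2659746103/15230952 ≈ 174.63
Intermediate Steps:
r = -½ (r = 10*(-1/20) = -½ ≈ -0.50000)
L(G) = 61/4 - G/4 (L(G) = (61 - G)/4 = 61/4 - G/4)
-8644*1/(9*r*t) + L(-160)/38462 = -8644/(-½*9*11) + (61/4 - ¼*(-160))/38462 = -8644/((-9/2*11)) + (61/4 + 40)*(1/38462) = -8644/(-99/2) + (221/4)*(1/38462) = -8644*(-2/99) + 221/153848 = 17288/99 + 221/153848 = 2659746103/15230952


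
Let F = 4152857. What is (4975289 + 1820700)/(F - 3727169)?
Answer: 6795989/425688 ≈ 15.965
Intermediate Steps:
(4975289 + 1820700)/(F - 3727169) = (4975289 + 1820700)/(4152857 - 3727169) = 6795989/425688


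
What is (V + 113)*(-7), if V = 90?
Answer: -1421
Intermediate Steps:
(V + 113)*(-7) = (90 + 113)*(-7) = 203*(-7) = -1421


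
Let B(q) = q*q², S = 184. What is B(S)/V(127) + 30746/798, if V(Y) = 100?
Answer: 621777349/9975 ≈ 62334.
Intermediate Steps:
B(q) = q³
B(S)/V(127) + 30746/798 = 184³/100 + 30746/798 = 6229504*(1/100) + 30746*(1/798) = 1557376/25 + 15373/399 = 621777349/9975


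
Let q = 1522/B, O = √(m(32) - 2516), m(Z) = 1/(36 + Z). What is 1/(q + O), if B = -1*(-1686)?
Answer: 43623564/121622185691 - 1421298*I*√2908479/121622185691 ≈ 0.00035868 - 0.01993*I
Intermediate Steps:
B = 1686
O = I*√2908479/34 (O = √(1/(36 + 32) - 2516) = √(1/68 - 2516) = √(-171087/68) = I*√2908479/34 ≈ 50.16*I)
q = 761/843 (q = 1522/1686 = 1522*(1/1686) = 761/843 ≈ 0.90273)
1/(q + O) = 1/(761/843 + I*√2908479/34)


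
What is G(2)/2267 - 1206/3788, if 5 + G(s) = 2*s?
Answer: -1368895/4293698 ≈ -0.31881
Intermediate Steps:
G(s) = -5 + 2*s
G(2)/2267 - 1206/3788 = (-5 + 2*2)/2267 - 1206/3788 = (-5 + 4)*(1/2267) - 1206*1/3788 = -1*1/2267 - 603/1894 = -1/2267 - 603/1894 = -1368895/4293698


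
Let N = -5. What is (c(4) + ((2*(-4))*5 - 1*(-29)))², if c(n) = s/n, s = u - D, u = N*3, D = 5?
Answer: 256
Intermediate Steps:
u = -15 (u = -5*3 = -15)
s = -20 (s = -15 - 1*5 = -15 - 5 = -20)
c(n) = -20/n
(c(4) + ((2*(-4))*5 - 1*(-29)))² = (-20/4 + ((2*(-4))*5 - 1*(-29)))² = (-20*¼ + (-8*5 + 29))² = (-5 + (-40 + 29))² = (-5 - 11)² = (-16)² = 256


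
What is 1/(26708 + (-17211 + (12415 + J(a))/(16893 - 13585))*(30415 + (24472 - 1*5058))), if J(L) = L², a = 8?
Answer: -3308/2836253521897 ≈ -1.1663e-9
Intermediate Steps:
1/(26708 + (-17211 + (12415 + J(a))/(16893 - 13585))*(30415 + (24472 - 1*5058))) = 1/(26708 + (-17211 + (12415 + 8²)/(16893 - 13585))*(30415 + (24472 - 1*5058))) = 1/(26708 + (-17211 + (12415 + 64)/3308)*(30415 + (24472 - 5058))) = 1/(26708 + (-17211 + 12479*(1/3308))*(30415 + 19414)) = 1/(26708 + (-17211 + 12479/3308)*49829) = 1/(26708 - 56921509/3308*49829) = 1/(26708 - 2836341871961/3308) = 1/(-2836253521897/3308) = -3308/2836253521897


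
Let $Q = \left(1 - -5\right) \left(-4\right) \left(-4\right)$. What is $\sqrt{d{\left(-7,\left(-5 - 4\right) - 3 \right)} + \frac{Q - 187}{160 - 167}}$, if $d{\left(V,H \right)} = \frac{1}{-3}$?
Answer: $\frac{\sqrt{114}}{3} \approx 3.559$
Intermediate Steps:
$d{\left(V,H \right)} = - \frac{1}{3}$
$Q = 96$ ($Q = \left(1 + 5\right) \left(-4\right) \left(-4\right) = 6 \left(-4\right) \left(-4\right) = \left(-24\right) \left(-4\right) = 96$)
$\sqrt{d{\left(-7,\left(-5 - 4\right) - 3 \right)} + \frac{Q - 187}{160 - 167}} = \sqrt{- \frac{1}{3} + \frac{96 - 187}{160 - 167}} = \sqrt{- \frac{1}{3} - \frac{91}{-7}} = \sqrt{- \frac{1}{3} - -13} = \sqrt{- \frac{1}{3} + 13} = \sqrt{\frac{38}{3}} = \frac{\sqrt{114}}{3}$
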